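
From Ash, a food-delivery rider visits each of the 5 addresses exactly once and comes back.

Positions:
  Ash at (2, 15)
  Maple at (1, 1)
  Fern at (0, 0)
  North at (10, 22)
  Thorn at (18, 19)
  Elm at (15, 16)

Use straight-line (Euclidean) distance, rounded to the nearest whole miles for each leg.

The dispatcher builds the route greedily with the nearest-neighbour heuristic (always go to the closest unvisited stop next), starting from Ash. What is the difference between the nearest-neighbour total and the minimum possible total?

From Ash: North=11, Elm=13, Maple=14, Fern=15, Thorn=16 → choose North (11).
From North: Elm=8, Thorn=9, Maple=23, Fern=24 → choose Elm (8).
From Elm: Thorn=4, Maple=21, Fern=22 → choose Thorn (4).
From Thorn: Maple=25, Fern=26 → choose Maple (25).
From Maple: Fern=1 → choose Fern (1).
NN route Ash → North → Elm → Thorn → Maple → Fern → Ash costs 64.
Optimal: Ash → Maple → Fern → Elm → Thorn → North → Ash costs 61 (by enumerating all 60 distinct tours).
Excess = 64 − 61 = 3.

The nearest-neighbour route is 3 miles longer than optimal.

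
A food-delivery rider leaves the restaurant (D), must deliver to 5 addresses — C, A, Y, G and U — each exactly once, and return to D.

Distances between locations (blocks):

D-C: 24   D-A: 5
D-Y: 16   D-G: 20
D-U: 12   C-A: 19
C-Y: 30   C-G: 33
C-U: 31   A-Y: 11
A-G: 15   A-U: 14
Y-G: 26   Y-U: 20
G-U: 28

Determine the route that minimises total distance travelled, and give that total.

Shortest round trip = 115 blocks.

There are 60 distinct closed tours to check (reversals are equivalent).
D→C→A→Y→G→U→D: 24+19+11+26+28+12 = 120
D→C→A→Y→U→G→D: 24+19+11+20+28+20 = 122
D→C→A→G→Y→U→D: 24+19+15+26+20+12 = 116
D→C→A→G→U→Y→D: 24+19+15+28+20+16 = 122
D→C→A→U→Y→G→D: 24+19+14+20+26+20 = 123
D→C→A→U→G→Y→D: 24+19+14+28+26+16 = 127
D→C→Y→A→G→U→D: 24+30+11+15+28+12 = 120
D→C→Y→A→U→G→D: 24+30+11+14+28+20 = 127
D→C→Y→G→A→U→D: 24+30+26+15+14+12 = 121
D→C→Y→G→U→A→D: 24+30+26+28+14+5 = 127
D→C→Y→U→A→G→D: 24+30+20+14+15+20 = 123
D→C→Y→U→G→A→D: 24+30+20+28+15+5 = 122
D→C→G→A→Y→U→D: 24+33+15+11+20+12 = 115
D→C→G→A→U→Y→D: 24+33+15+14+20+16 = 122
… (46 more)
The minimum is 115.
One optimal route: D → C → G → A → Y → U → D (or its reverse).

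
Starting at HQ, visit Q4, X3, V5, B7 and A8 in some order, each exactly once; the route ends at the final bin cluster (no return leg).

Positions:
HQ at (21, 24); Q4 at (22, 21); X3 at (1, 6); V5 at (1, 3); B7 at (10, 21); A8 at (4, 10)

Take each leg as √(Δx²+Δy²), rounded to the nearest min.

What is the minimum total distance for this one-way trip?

Shortest open route: 36 min.

There are 5! = 120 possible orderings.
HQ - Q4 - X3 - V5 - B7 - A8: 3+26+3+20+13 = 65
HQ - Q4 - X3 - V5 - A8 - B7: 3+26+3+8+13 = 53
HQ - Q4 - X3 - B7 - V5 - A8: 3+26+17+20+8 = 74
HQ - Q4 - X3 - B7 - A8 - V5: 3+26+17+13+8 = 67
HQ - Q4 - X3 - A8 - V5 - B7: 3+26+5+8+20 = 62
HQ - Q4 - X3 - A8 - B7 - V5: 3+26+5+13+20 = 67
HQ - Q4 - V5 - X3 - B7 - A8: 3+28+3+17+13 = 64
HQ - Q4 - V5 - X3 - A8 - B7: 3+28+3+5+13 = 52
HQ - Q4 - V5 - B7 - X3 - A8: 3+28+20+17+5 = 73
HQ - Q4 - V5 - B7 - A8 - X3: 3+28+20+13+5 = 69
HQ - Q4 - V5 - A8 - X3 - B7: 3+28+8+5+17 = 61
HQ - Q4 - V5 - A8 - B7 - X3: 3+28+8+13+17 = 69
HQ - Q4 - B7 - X3 - V5 - A8: 3+12+17+3+8 = 43
HQ - Q4 - B7 - X3 - A8 - V5: 3+12+17+5+8 = 45
… (106 more)
HQ - Q4 - B7 - A8 - X3 - V5: 3+12+13+5+3 = 36  ← best
The minimum is 36.
One shortest path: HQ → Q4 → B7 → A8 → X3 → V5.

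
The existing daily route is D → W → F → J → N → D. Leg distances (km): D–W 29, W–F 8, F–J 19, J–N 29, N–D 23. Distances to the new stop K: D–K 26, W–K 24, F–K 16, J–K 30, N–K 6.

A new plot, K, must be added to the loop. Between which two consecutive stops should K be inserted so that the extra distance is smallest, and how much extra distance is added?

Adding 7 km by placing K on the J–N leg.

Insertion cost between consecutive stops i–j is d(i,K) + d(K,j) − d(i,j):
  between D and W: 26 + 24 − 29 = 21
  between W and F: 24 + 16 − 8 = 32
  between F and J: 16 + 30 − 19 = 27
  between J and N: 30 + 6 − 29 = 7
  between N and D: 6 + 26 − 23 = 9
Cheapest insertion is between J and N, adding 7.
New total = 108 + 7 = 115.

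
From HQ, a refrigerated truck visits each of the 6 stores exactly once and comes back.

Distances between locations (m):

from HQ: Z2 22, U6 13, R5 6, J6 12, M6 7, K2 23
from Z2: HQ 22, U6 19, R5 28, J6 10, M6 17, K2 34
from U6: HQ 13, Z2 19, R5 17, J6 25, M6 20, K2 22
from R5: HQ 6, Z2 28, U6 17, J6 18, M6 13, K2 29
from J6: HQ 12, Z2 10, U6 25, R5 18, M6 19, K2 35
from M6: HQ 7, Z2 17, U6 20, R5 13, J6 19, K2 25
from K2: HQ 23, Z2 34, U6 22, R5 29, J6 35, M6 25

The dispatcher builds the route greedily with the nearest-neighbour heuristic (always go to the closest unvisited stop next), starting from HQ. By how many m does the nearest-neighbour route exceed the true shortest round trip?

From HQ: R5=6, M6=7, J6=12, U6=13, Z2=22, K2=23 → choose R5 (6).
From R5: M6=13, U6=17, J6=18, Z2=28, K2=29 → choose M6 (13).
From M6: Z2=17, J6=19, U6=20, K2=25 → choose Z2 (17).
From Z2: J6=10, U6=19, K2=34 → choose J6 (10).
From J6: U6=25, K2=35 → choose U6 (25).
From U6: K2=22 → choose K2 (22).
NN route HQ → R5 → M6 → Z2 → J6 → U6 → K2 → HQ costs 116.
Optimal: HQ → R5 → J6 → Z2 → U6 → K2 → M6 → HQ costs 107 (by enumerating all 360 distinct tours).
Excess = 116 − 107 = 9.

9 m longer than the optimal tour.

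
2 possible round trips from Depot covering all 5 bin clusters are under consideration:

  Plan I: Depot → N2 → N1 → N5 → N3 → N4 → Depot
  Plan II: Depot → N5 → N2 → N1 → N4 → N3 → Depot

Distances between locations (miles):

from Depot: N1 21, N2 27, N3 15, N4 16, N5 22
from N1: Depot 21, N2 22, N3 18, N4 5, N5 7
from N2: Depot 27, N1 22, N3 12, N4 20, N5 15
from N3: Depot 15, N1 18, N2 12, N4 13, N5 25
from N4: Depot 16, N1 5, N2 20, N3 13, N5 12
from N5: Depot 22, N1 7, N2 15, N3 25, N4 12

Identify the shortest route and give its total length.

92 miles — Plan II is the shortest.

Plan I: 27 + 22 + 7 + 25 + 13 + 16 = 110
Plan II: 22 + 15 + 22 + 5 + 13 + 15 = 92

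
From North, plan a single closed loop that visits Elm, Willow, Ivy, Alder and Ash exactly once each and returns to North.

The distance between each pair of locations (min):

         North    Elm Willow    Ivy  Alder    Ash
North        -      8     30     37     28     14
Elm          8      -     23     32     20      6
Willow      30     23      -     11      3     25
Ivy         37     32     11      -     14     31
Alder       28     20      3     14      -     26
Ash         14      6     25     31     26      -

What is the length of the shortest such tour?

Shortest round trip = 87 min.

North → Elm → Willow → Ivy → Alder → Ash → North: 8+23+11+14+26+14 = 96
North → Elm → Willow → Ivy → Ash → Alder → North: 8+23+11+31+26+28 = 127
North → Elm → Willow → Alder → Ivy → Ash → North: 8+23+3+14+31+14 = 93
North → Elm → Willow → Alder → Ash → Ivy → North: 8+23+3+26+31+37 = 128
North → Elm → Willow → Ash → Ivy → Alder → North: 8+23+25+31+14+28 = 129
North → Elm → Willow → Ash → Alder → Ivy → North: 8+23+25+26+14+37 = 133
North → Elm → Ivy → Willow → Alder → Ash → North: 8+32+11+3+26+14 = 94
North → Elm → Ivy → Willow → Ash → Alder → North: 8+32+11+25+26+28 = 130
North → Elm → Ivy → Alder → Willow → Ash → North: 8+32+14+3+25+14 = 96
North → Elm → Ivy → Alder → Ash → Willow → North: 8+32+14+26+25+30 = 135
North → Elm → Ivy → Ash → Willow → Alder → North: 8+32+31+25+3+28 = 127
North → Elm → Ivy → Ash → Alder → Willow → North: 8+32+31+26+3+30 = 130
North → Elm → Alder → Willow → Ivy → Ash → North: 8+20+3+11+31+14 = 87
North → Elm → Alder → Willow → Ash → Ivy → North: 8+20+3+25+31+37 = 124
… (46 more)
The minimum is 87.
One optimal route: North → Elm → Alder → Willow → Ivy → Ash → North (or its reverse).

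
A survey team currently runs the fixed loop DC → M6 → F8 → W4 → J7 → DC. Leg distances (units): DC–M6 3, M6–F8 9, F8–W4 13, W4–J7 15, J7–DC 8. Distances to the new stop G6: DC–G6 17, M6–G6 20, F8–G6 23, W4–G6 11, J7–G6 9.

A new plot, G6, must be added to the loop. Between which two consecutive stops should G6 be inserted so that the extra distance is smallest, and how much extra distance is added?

Insertion cost between consecutive stops i–j is d(i,G6) + d(G6,j) − d(i,j):
  between DC and M6: 17 + 20 − 3 = 34
  between M6 and F8: 20 + 23 − 9 = 34
  between F8 and W4: 23 + 11 − 13 = 21
  between W4 and J7: 11 + 9 − 15 = 5
  between J7 and DC: 9 + 17 − 8 = 18
Cheapest insertion is between W4 and J7, adding 5.
New total = 48 + 5 = 53.

+5 — insert G6 between W4 and J7.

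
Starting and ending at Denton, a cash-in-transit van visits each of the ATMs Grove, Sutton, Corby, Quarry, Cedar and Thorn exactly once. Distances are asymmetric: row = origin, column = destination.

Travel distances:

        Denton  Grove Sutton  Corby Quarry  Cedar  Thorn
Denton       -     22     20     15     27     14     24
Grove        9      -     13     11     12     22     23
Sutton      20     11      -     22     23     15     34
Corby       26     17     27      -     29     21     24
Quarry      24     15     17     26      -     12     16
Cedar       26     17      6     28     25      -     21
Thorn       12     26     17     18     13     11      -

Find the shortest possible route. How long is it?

Minimum total distance: 90.

Denton - Grove - Sutton - Corby - Quarry - Cedar - Thorn - Denton: 22+13+22+29+12+21+12 = 131
Denton - Grove - Sutton - Corby - Quarry - Thorn - Cedar - Denton: 22+13+22+29+16+11+26 = 139
Denton - Grove - Sutton - Corby - Cedar - Quarry - Thorn - Denton: 22+13+22+21+25+16+12 = 131
Denton - Grove - Sutton - Corby - Cedar - Thorn - Quarry - Denton: 22+13+22+21+21+13+24 = 136
Denton - Grove - Sutton - Corby - Thorn - Quarry - Cedar - Denton: 22+13+22+24+13+12+26 = 132
Denton - Grove - Sutton - Corby - Thorn - Cedar - Quarry - Denton: 22+13+22+24+11+25+24 = 141
Denton - Grove - Sutton - Quarry - Corby - Cedar - Thorn - Denton: 22+13+23+26+21+21+12 = 138
Denton - Grove - Sutton - Quarry - Corby - Thorn - Cedar - Denton: 22+13+23+26+24+11+26 = 145
… (712 more)
Denton - Corby - Thorn - Quarry - Cedar - Sutton - Grove - Denton: 15+24+13+12+6+11+9 = 90  ← best
The minimum is 90.
One optimal route: Denton → Corby → Thorn → Quarry → Cedar → Sutton → Grove → Denton.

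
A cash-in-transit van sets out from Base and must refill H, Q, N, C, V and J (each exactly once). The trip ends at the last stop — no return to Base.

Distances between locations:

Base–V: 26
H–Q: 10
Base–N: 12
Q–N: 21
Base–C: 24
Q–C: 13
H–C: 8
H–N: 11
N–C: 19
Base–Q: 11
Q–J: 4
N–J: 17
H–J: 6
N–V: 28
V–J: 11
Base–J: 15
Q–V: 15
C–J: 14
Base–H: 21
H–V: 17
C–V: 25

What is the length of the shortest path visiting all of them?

There are 6! = 720 possible orderings.
Base→H→Q→N→C→V→J: 21+10+21+19+25+11 = 107
Base→H→Q→N→C→J→V: 21+10+21+19+14+11 = 96
Base→H→Q→N→V→C→J: 21+10+21+28+25+14 = 119
Base→H→Q→N→V→J→C: 21+10+21+28+11+14 = 105
Base→H→Q→N→J→C→V: 21+10+21+17+14+25 = 108
Base→H→Q→N→J→V→C: 21+10+21+17+11+25 = 105
Base→H→Q→C→N→V→J: 21+10+13+19+28+11 = 102
Base→H→Q→C→N→J→V: 21+10+13+19+17+11 = 91
… (712 more)
Base→N→H→C→Q→J→V: 12+11+8+13+4+11 = 59  ← best
The minimum is 59.
One shortest path: Base → N → H → C → Q → J → V.

Minimum one-way distance = 59.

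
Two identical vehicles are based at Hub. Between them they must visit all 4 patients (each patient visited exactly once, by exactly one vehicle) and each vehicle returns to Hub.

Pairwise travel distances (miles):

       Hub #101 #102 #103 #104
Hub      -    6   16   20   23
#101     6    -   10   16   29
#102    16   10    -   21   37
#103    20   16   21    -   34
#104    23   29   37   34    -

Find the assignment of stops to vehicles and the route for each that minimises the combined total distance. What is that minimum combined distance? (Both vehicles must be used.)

Check every non-empty split of the stops between the two vehicles; for each half take its own optimal tour:
  {#101} + {#102, #103, #104}: 12 + 94 = 106
  {#102} + {#101, #103, #104}: 32 + 79 = 111
  {#101, #102} + {#103, #104}: 32 + 77 = 109
  {#103} + {#101, #102, #104}: 40 + 76 = 116
  {#101, #103} + {#102, #104}: 42 + 76 = 118
  {#102, #103} + {#101, #104}: 57 + 58 = 115
  … (7 splits in total)
  {#101, #102, #103} + {#104}: 57 + 46 = 103  ← best
Best: vehicle 1 Hub → #101 → #102 → #103 → Hub = 57; vehicle 2 Hub → #104 → Hub = 46; combined 103.

Minimum combined distance: 103 miles.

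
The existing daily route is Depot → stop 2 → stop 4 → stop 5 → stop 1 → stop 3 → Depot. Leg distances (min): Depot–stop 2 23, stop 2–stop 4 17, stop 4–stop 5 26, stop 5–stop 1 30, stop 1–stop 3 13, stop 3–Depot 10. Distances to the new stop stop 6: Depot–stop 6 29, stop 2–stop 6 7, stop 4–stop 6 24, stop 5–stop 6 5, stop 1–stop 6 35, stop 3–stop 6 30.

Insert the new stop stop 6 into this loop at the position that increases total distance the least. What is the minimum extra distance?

+3 min — insert stop 6 between stop 4 and stop 5.

Insertion cost between consecutive stops i–j is d(i,stop 6) + d(stop 6,j) − d(i,j):
  between Depot and stop 2: 29 + 7 − 23 = 13
  between stop 2 and stop 4: 7 + 24 − 17 = 14
  between stop 4 and stop 5: 24 + 5 − 26 = 3
  between stop 5 and stop 1: 5 + 35 − 30 = 10
  between stop 1 and stop 3: 35 + 30 − 13 = 52
  between stop 3 and Depot: 30 + 29 − 10 = 49
Cheapest insertion is between stop 4 and stop 5, adding 3.
New total = 119 + 3 = 122.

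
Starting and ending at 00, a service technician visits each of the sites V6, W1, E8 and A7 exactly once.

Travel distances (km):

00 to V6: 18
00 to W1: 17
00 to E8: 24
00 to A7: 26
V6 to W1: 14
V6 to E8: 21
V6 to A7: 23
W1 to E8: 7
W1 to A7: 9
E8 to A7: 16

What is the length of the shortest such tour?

81 km — the shortest possible round trip.

00 - V6 - W1 - E8 - A7 - 00: 18+14+7+16+26 = 81
00 - V6 - W1 - A7 - E8 - 00: 18+14+9+16+24 = 81
00 - V6 - E8 - W1 - A7 - 00: 18+21+7+9+26 = 81
00 - V6 - E8 - A7 - W1 - 00: 18+21+16+9+17 = 81
00 - V6 - A7 - W1 - E8 - 00: 18+23+9+7+24 = 81
00 - V6 - A7 - E8 - W1 - 00: 18+23+16+7+17 = 81
00 - W1 - V6 - E8 - A7 - 00: 17+14+21+16+26 = 94
00 - W1 - V6 - A7 - E8 - 00: 17+14+23+16+24 = 94
00 - W1 - E8 - V6 - A7 - 00: 17+7+21+23+26 = 94
00 - W1 - A7 - V6 - E8 - 00: 17+9+23+21+24 = 94
00 - E8 - V6 - W1 - A7 - 00: 24+21+14+9+26 = 94
00 - E8 - W1 - V6 - A7 - 00: 24+7+14+23+26 = 94
The minimum is 81.
One optimal route: 00 → V6 → W1 → E8 → A7 → 00 (or its reverse).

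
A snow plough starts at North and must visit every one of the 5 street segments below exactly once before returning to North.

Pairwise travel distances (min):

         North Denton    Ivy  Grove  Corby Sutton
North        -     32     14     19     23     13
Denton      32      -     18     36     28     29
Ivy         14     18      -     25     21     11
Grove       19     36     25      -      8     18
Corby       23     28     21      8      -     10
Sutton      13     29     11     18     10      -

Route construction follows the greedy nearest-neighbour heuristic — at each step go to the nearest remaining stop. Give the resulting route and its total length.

Total distance 106 min via the nearest-neighbour route North → Sutton → Corby → Grove → Ivy → Denton → North.

North → [Sutton:13 / Ivy:14 / Grove:19 / Corby:23 / Denton:32] → Sutton (13)
Sutton → [Corby:10 / Ivy:11 / Grove:18 / Denton:29] → Corby (10)
Corby → [Grove:8 / Ivy:21 / Denton:28] → Grove (8)
Grove → [Ivy:25 / Denton:36] → Ivy (25)
Ivy → [Denton:18] → Denton (18)
Return Denton→North: 32.
Total = 13 + 10 + 8 + 25 + 18 + 32 = 106.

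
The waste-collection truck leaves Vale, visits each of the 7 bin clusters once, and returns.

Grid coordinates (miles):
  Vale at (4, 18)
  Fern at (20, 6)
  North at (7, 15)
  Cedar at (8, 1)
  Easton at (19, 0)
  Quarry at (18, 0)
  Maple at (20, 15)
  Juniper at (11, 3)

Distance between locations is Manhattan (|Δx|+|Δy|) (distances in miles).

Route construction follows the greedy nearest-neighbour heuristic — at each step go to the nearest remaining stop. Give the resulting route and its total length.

Total distance 72 miles via the nearest-neighbour route Vale → North → Maple → Fern → Easton → Quarry → Juniper → Cedar → Vale.

Vale → [North:6 / Maple:19 / Cedar:21 / Juniper:22 / Fern:28 / Quarry:32 / Easton:33] → North (6)
North → [Maple:13 / Cedar:15 / Juniper:16 / Fern:22 / Quarry:26 / Easton:27] → Maple (13)
Maple → [Fern:9 / Easton:16 / Quarry:17 / Juniper:21 / Cedar:26] → Fern (9)
Fern → [Easton:7 / Quarry:8 / Juniper:12 / Cedar:17] → Easton (7)
Easton → [Quarry:1 / Juniper:11 / Cedar:12] → Quarry (1)
Quarry → [Juniper:10 / Cedar:11] → Juniper (10)
Juniper → [Cedar:5] → Cedar (5)
Return Cedar→Vale: 21.
Total = 6 + 13 + 9 + 7 + 1 + 10 + 5 + 21 = 72.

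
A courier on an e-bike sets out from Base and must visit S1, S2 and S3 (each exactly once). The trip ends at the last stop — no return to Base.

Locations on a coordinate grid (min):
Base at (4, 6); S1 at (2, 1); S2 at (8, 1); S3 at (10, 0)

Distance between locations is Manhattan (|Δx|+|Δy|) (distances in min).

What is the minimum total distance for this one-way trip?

There are 3! = 6 possible orderings.
Base - S1 - S2 - S3: 7+6+3 = 16
Base - S1 - S3 - S2: 7+9+3 = 19
Base - S2 - S1 - S3: 9+6+9 = 24
Base - S2 - S3 - S1: 9+3+9 = 21
Base - S3 - S1 - S2: 12+9+6 = 27
Base - S3 - S2 - S1: 12+3+6 = 21
The minimum is 16.
One shortest path: Base → S1 → S2 → S3.

Minimum one-way distance = 16 min.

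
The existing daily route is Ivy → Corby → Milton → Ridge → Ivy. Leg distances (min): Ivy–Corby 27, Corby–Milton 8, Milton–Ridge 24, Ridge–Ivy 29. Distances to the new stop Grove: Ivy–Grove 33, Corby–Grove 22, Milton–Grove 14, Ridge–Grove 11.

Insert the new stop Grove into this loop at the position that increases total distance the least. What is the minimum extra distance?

Insertion cost between consecutive stops i–j is d(i,Grove) + d(Grove,j) − d(i,j):
  between Ivy and Corby: 33 + 22 − 27 = 28
  between Corby and Milton: 22 + 14 − 8 = 28
  between Milton and Ridge: 14 + 11 − 24 = 1
  between Ridge and Ivy: 11 + 33 − 29 = 15
Cheapest insertion is between Milton and Ridge, adding 1.
New total = 88 + 1 = 89.

+1 min — insert Grove between Milton and Ridge.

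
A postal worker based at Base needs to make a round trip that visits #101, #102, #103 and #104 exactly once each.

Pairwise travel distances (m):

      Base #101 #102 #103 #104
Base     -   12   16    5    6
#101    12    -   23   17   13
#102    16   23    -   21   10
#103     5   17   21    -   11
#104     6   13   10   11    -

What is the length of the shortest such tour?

Base - #101 - #102 - #103 - #104 - Base: 12+23+21+11+6 = 73
Base - #101 - #102 - #104 - #103 - Base: 12+23+10+11+5 = 61
Base - #101 - #103 - #102 - #104 - Base: 12+17+21+10+6 = 66
Base - #101 - #103 - #104 - #102 - Base: 12+17+11+10+16 = 66
Base - #101 - #104 - #102 - #103 - Base: 12+13+10+21+5 = 61
Base - #101 - #104 - #103 - #102 - Base: 12+13+11+21+16 = 73
Base - #102 - #101 - #103 - #104 - Base: 16+23+17+11+6 = 73
Base - #102 - #101 - #104 - #103 - Base: 16+23+13+11+5 = 68
Base - #102 - #103 - #101 - #104 - Base: 16+21+17+13+6 = 73
Base - #102 - #104 - #101 - #103 - Base: 16+10+13+17+5 = 61
Base - #103 - #101 - #102 - #104 - Base: 5+17+23+10+6 = 61
Base - #103 - #102 - #101 - #104 - Base: 5+21+23+13+6 = 68
The minimum is 61.
One optimal route: Base → #101 → #102 → #104 → #103 → Base (or its reverse).

61 m — the shortest possible round trip.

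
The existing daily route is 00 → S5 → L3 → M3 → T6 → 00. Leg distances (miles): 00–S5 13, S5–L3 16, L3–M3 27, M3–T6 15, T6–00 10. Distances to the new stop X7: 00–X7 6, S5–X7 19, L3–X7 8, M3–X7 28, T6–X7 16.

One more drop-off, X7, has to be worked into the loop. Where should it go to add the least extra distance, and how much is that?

Minimum extra distance: 9 miles, inserting X7 between L3 and M3.

Insertion cost between consecutive stops i–j is d(i,X7) + d(X7,j) − d(i,j):
  between 00 and S5: 6 + 19 − 13 = 12
  between S5 and L3: 19 + 8 − 16 = 11
  between L3 and M3: 8 + 28 − 27 = 9
  between M3 and T6: 28 + 16 − 15 = 29
  between T6 and 00: 16 + 6 − 10 = 12
Cheapest insertion is between L3 and M3, adding 9.
New total = 81 + 9 = 90.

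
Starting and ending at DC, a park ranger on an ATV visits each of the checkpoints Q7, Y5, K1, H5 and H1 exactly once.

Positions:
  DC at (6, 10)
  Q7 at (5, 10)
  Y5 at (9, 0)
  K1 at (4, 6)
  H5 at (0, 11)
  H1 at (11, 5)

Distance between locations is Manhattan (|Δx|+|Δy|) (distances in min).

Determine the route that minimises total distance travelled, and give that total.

With 5 stops there are 5!/2 = 60 distinct round trips (a route and its reverse cost the same).
DC - Q7 - Y5 - K1 - H5 - H1 - DC: 1+14+11+9+17+10 = 62
DC - Q7 - Y5 - K1 - H1 - H5 - DC: 1+14+11+8+17+7 = 58
DC - Q7 - Y5 - H5 - K1 - H1 - DC: 1+14+20+9+8+10 = 62
DC - Q7 - Y5 - H5 - H1 - K1 - DC: 1+14+20+17+8+6 = 66
DC - Q7 - Y5 - H1 - K1 - H5 - DC: 1+14+7+8+9+7 = 46
DC - Q7 - Y5 - H1 - H5 - K1 - DC: 1+14+7+17+9+6 = 54
DC - Q7 - K1 - Y5 - H5 - H1 - DC: 1+5+11+20+17+10 = 64
DC - Q7 - K1 - Y5 - H1 - H5 - DC: 1+5+11+7+17+7 = 48
DC - Q7 - K1 - H5 - Y5 - H1 - DC: 1+5+9+20+7+10 = 52
DC - Q7 - K1 - H5 - H1 - Y5 - DC: 1+5+9+17+7+13 = 52
DC - Q7 - K1 - H1 - Y5 - H5 - DC: 1+5+8+7+20+7 = 48
DC - Q7 - K1 - H1 - H5 - Y5 - DC: 1+5+8+17+20+13 = 64
DC - Q7 - H5 - Y5 - K1 - H1 - DC: 1+6+20+11+8+10 = 56
DC - Q7 - H5 - Y5 - H1 - K1 - DC: 1+6+20+7+8+6 = 48
… (46 more)
DC - Q7 - H5 - K1 - Y5 - H1 - DC: 1+6+9+11+7+10 = 44  ← best
The minimum is 44.
One optimal route: DC → Q7 → H5 → K1 → Y5 → H1 → DC (or its reverse).

Shortest round trip = 44 min.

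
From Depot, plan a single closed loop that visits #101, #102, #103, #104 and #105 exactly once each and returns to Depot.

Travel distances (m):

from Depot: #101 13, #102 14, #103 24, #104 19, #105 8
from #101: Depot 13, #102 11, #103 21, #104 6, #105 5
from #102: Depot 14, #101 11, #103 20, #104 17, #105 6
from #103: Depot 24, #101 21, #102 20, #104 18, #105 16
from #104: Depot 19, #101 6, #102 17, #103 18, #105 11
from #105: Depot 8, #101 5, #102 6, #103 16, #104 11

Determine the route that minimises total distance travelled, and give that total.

Depot-#101-#102-#103-#104-#105-Depot: 13+11+20+18+11+8 = 81
Depot-#101-#102-#103-#105-#104-Depot: 13+11+20+16+11+19 = 90
Depot-#101-#102-#104-#103-#105-Depot: 13+11+17+18+16+8 = 83
Depot-#101-#102-#104-#105-#103-Depot: 13+11+17+11+16+24 = 92
Depot-#101-#102-#105-#103-#104-Depot: 13+11+6+16+18+19 = 83
Depot-#101-#102-#105-#104-#103-Depot: 13+11+6+11+18+24 = 83
Depot-#101-#103-#102-#104-#105-Depot: 13+21+20+17+11+8 = 90
Depot-#101-#103-#102-#105-#104-Depot: 13+21+20+6+11+19 = 90
Depot-#101-#103-#104-#102-#105-Depot: 13+21+18+17+6+8 = 83
Depot-#101-#103-#104-#105-#102-Depot: 13+21+18+11+6+14 = 83
Depot-#101-#103-#105-#102-#104-Depot: 13+21+16+6+17+19 = 92
Depot-#101-#103-#105-#104-#102-Depot: 13+21+16+11+17+14 = 92
Depot-#101-#104-#102-#103-#105-Depot: 13+6+17+20+16+8 = 80
Depot-#101-#104-#102-#105-#103-Depot: 13+6+17+6+16+24 = 82
… (46 more)
Depot-#101-#104-#103-#102-#105-Depot: 13+6+18+20+6+8 = 71  ← best
The minimum is 71.
One optimal route: Depot → #101 → #104 → #103 → #102 → #105 → Depot (or its reverse).

Shortest round trip = 71 m.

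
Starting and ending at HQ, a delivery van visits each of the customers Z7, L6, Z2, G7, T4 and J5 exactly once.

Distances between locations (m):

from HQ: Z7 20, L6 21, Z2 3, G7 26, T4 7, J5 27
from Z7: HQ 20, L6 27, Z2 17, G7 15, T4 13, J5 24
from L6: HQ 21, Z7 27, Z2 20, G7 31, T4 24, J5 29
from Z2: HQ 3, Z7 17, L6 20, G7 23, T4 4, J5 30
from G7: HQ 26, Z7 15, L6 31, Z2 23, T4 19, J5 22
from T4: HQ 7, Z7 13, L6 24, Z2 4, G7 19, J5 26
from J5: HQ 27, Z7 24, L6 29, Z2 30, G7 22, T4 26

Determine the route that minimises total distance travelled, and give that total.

107 m — the shortest possible round trip.

With 6 stops there are 6!/2 = 360 distinct round trips (a route and its reverse cost the same).
HQ - Z7 - L6 - Z2 - G7 - T4 - J5 - HQ: 20+27+20+23+19+26+27 = 162
HQ - Z7 - L6 - Z2 - G7 - J5 - T4 - HQ: 20+27+20+23+22+26+7 = 145
HQ - Z7 - L6 - Z2 - T4 - G7 - J5 - HQ: 20+27+20+4+19+22+27 = 139
HQ - Z7 - L6 - Z2 - T4 - J5 - G7 - HQ: 20+27+20+4+26+22+26 = 145
HQ - Z7 - L6 - Z2 - J5 - G7 - T4 - HQ: 20+27+20+30+22+19+7 = 145
HQ - Z7 - L6 - Z2 - J5 - T4 - G7 - HQ: 20+27+20+30+26+19+26 = 168
HQ - Z7 - L6 - G7 - Z2 - T4 - J5 - HQ: 20+27+31+23+4+26+27 = 158
HQ - Z7 - L6 - G7 - Z2 - J5 - T4 - HQ: 20+27+31+23+30+26+7 = 164
… (352 more)
HQ - L6 - J5 - G7 - Z7 - T4 - Z2 - HQ: 21+29+22+15+13+4+3 = 107  ← best
The minimum is 107.
One optimal route: HQ → L6 → J5 → G7 → Z7 → T4 → Z2 → HQ (or its reverse).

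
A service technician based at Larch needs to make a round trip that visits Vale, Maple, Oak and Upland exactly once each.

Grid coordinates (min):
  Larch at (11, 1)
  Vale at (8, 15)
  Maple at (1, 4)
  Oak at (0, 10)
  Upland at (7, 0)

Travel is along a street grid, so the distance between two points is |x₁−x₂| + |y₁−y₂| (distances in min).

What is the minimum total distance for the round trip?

Shortest round trip = 52 min.

Larch - Vale - Maple - Oak - Upland - Larch: 17+18+7+17+5 = 64
Larch - Vale - Maple - Upland - Oak - Larch: 17+18+10+17+20 = 82
Larch - Vale - Oak - Maple - Upland - Larch: 17+13+7+10+5 = 52
Larch - Vale - Oak - Upland - Maple - Larch: 17+13+17+10+13 = 70
Larch - Vale - Upland - Maple - Oak - Larch: 17+16+10+7+20 = 70
Larch - Vale - Upland - Oak - Maple - Larch: 17+16+17+7+13 = 70
Larch - Maple - Vale - Oak - Upland - Larch: 13+18+13+17+5 = 66
Larch - Maple - Vale - Upland - Oak - Larch: 13+18+16+17+20 = 84
Larch - Maple - Oak - Vale - Upland - Larch: 13+7+13+16+5 = 54
Larch - Maple - Upland - Vale - Oak - Larch: 13+10+16+13+20 = 72
Larch - Oak - Vale - Maple - Upland - Larch: 20+13+18+10+5 = 66
Larch - Oak - Maple - Vale - Upland - Larch: 20+7+18+16+5 = 66
The minimum is 52.
One optimal route: Larch → Vale → Oak → Maple → Upland → Larch (or its reverse).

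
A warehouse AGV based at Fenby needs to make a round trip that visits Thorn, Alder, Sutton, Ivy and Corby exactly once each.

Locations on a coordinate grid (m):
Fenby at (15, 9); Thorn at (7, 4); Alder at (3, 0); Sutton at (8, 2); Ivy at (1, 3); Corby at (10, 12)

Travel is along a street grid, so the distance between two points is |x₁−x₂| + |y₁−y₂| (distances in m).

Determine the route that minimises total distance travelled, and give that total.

With 5 stops there are 5!/2 = 60 distinct round trips (a route and its reverse cost the same).
Fenby→Thorn→Alder→Sutton→Ivy→Corby→Fenby: 13+8+7+8+18+8 = 62
Fenby→Thorn→Alder→Sutton→Corby→Ivy→Fenby: 13+8+7+12+18+20 = 78
Fenby→Thorn→Alder→Ivy→Sutton→Corby→Fenby: 13+8+5+8+12+8 = 54
Fenby→Thorn→Alder→Ivy→Corby→Sutton→Fenby: 13+8+5+18+12+14 = 70
Fenby→Thorn→Alder→Corby→Sutton→Ivy→Fenby: 13+8+19+12+8+20 = 80
Fenby→Thorn→Alder→Corby→Ivy→Sutton→Fenby: 13+8+19+18+8+14 = 80
Fenby→Thorn→Sutton→Alder→Ivy→Corby→Fenby: 13+3+7+5+18+8 = 54
Fenby→Thorn→Sutton→Alder→Corby→Ivy→Fenby: 13+3+7+19+18+20 = 80
Fenby→Thorn→Sutton→Ivy→Alder→Corby→Fenby: 13+3+8+5+19+8 = 56
Fenby→Thorn→Sutton→Ivy→Corby→Alder→Fenby: 13+3+8+18+19+21 = 82
Fenby→Thorn→Sutton→Corby→Alder→Ivy→Fenby: 13+3+12+19+5+20 = 72
Fenby→Thorn→Sutton→Corby→Ivy→Alder→Fenby: 13+3+12+18+5+21 = 72
Fenby→Thorn→Ivy→Alder→Sutton→Corby→Fenby: 13+7+5+7+12+8 = 52
Fenby→Thorn→Ivy→Alder→Corby→Sutton→Fenby: 13+7+5+19+12+14 = 70
… (46 more)
The minimum is 52.
One optimal route: Fenby → Thorn → Ivy → Alder → Sutton → Corby → Fenby (or its reverse).

Minimum total distance: 52 m.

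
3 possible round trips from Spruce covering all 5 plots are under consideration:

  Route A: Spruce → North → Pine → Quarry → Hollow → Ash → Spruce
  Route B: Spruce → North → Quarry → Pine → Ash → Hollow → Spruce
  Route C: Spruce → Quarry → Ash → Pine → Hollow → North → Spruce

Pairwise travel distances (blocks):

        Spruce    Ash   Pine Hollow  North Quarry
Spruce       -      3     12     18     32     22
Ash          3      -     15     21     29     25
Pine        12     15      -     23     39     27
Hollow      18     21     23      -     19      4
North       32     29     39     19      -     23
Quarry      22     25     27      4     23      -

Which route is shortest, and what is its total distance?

Shortest is Route A, total 126 blocks.

Route A: 32 + 39 + 27 + 4 + 21 + 3 = 126
Route B: 32 + 23 + 27 + 15 + 21 + 18 = 136
Route C: 22 + 25 + 15 + 23 + 19 + 32 = 136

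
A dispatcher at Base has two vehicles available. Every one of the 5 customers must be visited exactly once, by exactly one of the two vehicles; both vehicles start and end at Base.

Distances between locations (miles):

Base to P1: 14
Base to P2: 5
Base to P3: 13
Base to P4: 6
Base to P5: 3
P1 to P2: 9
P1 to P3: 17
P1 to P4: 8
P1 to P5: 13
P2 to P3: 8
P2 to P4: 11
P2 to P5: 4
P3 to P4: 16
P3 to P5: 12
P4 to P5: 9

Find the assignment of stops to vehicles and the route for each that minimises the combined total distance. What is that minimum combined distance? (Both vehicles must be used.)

Check every non-empty split of the stops between the two vehicles; for each half take its own optimal tour:
  {P1} + {P2, P3, P4, P5}: 28 + 37 = 65
  {P2} + {P1, P3, P4, P5}: 10 + 46 = 56
  {P1, P2} + {P3, P4, P5}: 28 + 37 = 65
  {P3} + {P1, P2, P4, P5}: 26 + 30 = 56
  {P1, P3} + {P2, P4, P5}: 44 + 24 = 68
  {P2, P3} + {P1, P4, P5}: 26 + 30 = 56
  … (15 splits in total)
  {P1, P2, P3, P4} + {P5}: 44 + 6 = 50  ← best
Best: vehicle 1 Base → P2 → P3 → P1 → P4 → Base = 44; vehicle 2 Base → P5 → Base = 6; combined 50.

50 miles — the smallest possible combined total.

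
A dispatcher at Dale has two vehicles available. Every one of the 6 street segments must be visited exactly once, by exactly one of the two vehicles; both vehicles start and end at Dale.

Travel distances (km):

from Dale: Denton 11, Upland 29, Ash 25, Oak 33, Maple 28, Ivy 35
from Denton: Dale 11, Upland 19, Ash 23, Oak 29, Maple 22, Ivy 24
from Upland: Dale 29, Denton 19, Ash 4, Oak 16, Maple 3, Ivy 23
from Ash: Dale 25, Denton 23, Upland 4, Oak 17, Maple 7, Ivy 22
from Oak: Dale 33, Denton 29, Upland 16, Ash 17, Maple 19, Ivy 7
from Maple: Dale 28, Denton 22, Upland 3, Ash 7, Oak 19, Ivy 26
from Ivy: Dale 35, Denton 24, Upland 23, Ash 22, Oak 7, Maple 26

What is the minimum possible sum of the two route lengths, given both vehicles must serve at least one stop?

115 km — the smallest possible combined total.

Try each way of splitting the stops between the two vehicles (each non-empty) and, for each split, find the best tour for each vehicle:
  {Denton} + {Upland, Ash, Oak, Maple, Ivy}: 22 + 93 = 115
  {Upland} + {Denton, Ash, Oak, Maple, Ivy}: 58 + 93 = 151
  {Denton, Upland} + {Ash, Oak, Maple, Ivy}: 59 + 93 = 152
  {Ash} + {Denton, Upland, Oak, Maple, Ivy}: 50 + 89 = 139
  {Denton, Ash} + {Upland, Oak, Maple, Ivy}: 59 + 89 = 148
  {Upland, Ash} + {Denton, Oak, Maple, Ivy}: 58 + 89 = 147
  … (31 splits in total)
Best: vehicle 1 Dale → Denton → Dale = 22; vehicle 2 Dale → Ash → Upland → Maple → Oak → Ivy → Dale = 93; combined 115.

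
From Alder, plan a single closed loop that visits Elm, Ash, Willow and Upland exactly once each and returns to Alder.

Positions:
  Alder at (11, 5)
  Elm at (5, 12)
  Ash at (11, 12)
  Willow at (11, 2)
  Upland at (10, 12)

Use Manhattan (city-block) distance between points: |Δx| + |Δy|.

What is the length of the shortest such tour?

With 4 stops there are 4!/2 = 12 distinct round trips (a route and its reverse cost the same).
Alder → Elm → Ash → Willow → Upland → Alder: 13+6+10+11+8 = 48
Alder → Elm → Ash → Upland → Willow → Alder: 13+6+1+11+3 = 34
Alder → Elm → Willow → Ash → Upland → Alder: 13+16+10+1+8 = 48
Alder → Elm → Willow → Upland → Ash → Alder: 13+16+11+1+7 = 48
Alder → Elm → Upland → Ash → Willow → Alder: 13+5+1+10+3 = 32
Alder → Elm → Upland → Willow → Ash → Alder: 13+5+11+10+7 = 46
Alder → Ash → Elm → Willow → Upland → Alder: 7+6+16+11+8 = 48
Alder → Ash → Elm → Upland → Willow → Alder: 7+6+5+11+3 = 32
Alder → Ash → Willow → Elm → Upland → Alder: 7+10+16+5+8 = 46
Alder → Ash → Upland → Elm → Willow → Alder: 7+1+5+16+3 = 32
Alder → Willow → Elm → Ash → Upland → Alder: 3+16+6+1+8 = 34
Alder → Willow → Ash → Elm → Upland → Alder: 3+10+6+5+8 = 32
The minimum is 32.
One optimal route: Alder → Elm → Upland → Ash → Willow → Alder (or its reverse).

Minimum total distance: 32.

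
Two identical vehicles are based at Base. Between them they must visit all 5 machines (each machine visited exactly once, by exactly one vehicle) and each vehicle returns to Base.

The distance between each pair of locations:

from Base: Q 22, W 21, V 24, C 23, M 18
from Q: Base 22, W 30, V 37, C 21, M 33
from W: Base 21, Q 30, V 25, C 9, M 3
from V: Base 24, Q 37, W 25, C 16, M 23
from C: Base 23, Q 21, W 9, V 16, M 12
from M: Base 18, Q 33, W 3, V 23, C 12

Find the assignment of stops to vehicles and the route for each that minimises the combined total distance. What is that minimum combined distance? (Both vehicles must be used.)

114 — the smallest possible combined total.

There are 2^4 − 1 = 15 ways to divide the 5 stops into two non-empty groups. For each, the best each vehicle can do is its own shortest tour through its group:
  {Q} + {W, V, C, M}: 44 + 70 = 114
  {W} + {Q, V, C, M}: 42 + 100 = 142
  {Q, W} + {V, C, M}: 73 + 70 = 143
  {V} + {Q, W, C, M}: 48 + 73 = 121
  {Q, V} + {W, C, M}: 83 + 53 = 136
  {W, V} + {Q, C, M}: 70 + 73 = 143
  … (15 splits in total)
Best: vehicle 1 Base → Q → Base = 44; vehicle 2 Base → V → C → W → M → Base = 70; combined 114.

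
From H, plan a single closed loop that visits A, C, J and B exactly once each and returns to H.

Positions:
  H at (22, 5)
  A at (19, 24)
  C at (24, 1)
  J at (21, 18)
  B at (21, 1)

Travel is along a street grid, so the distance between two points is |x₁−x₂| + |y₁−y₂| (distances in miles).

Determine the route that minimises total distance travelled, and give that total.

With 4 stops there are 4!/2 = 12 distinct round trips (a route and its reverse cost the same).
H-A-C-J-B-H: 22+28+20+17+5 = 92
H-A-C-B-J-H: 22+28+3+17+14 = 84
H-A-J-C-B-H: 22+8+20+3+5 = 58
H-A-J-B-C-H: 22+8+17+3+6 = 56
H-A-B-C-J-H: 22+25+3+20+14 = 84
H-A-B-J-C-H: 22+25+17+20+6 = 90
H-C-A-J-B-H: 6+28+8+17+5 = 64
H-C-A-B-J-H: 6+28+25+17+14 = 90
H-C-J-A-B-H: 6+20+8+25+5 = 64
H-C-B-A-J-H: 6+3+25+8+14 = 56
H-J-A-C-B-H: 14+8+28+3+5 = 58
H-J-C-A-B-H: 14+20+28+25+5 = 92
The minimum is 56.
One optimal route: H → A → J → B → C → H (or its reverse).

Shortest round trip = 56 miles.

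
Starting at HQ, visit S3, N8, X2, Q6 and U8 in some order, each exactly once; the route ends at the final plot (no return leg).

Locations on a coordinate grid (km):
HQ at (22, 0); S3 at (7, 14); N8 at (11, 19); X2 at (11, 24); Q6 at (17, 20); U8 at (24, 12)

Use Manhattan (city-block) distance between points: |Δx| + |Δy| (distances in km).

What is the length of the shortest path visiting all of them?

There are 5! = 120 possible orderings.
HQ → S3 → N8 → X2 → Q6 → U8: 29+9+5+10+15 = 68
HQ → S3 → N8 → X2 → U8 → Q6: 29+9+5+25+15 = 83
HQ → S3 → N8 → Q6 → X2 → U8: 29+9+7+10+25 = 80
HQ → S3 → N8 → Q6 → U8 → X2: 29+9+7+15+25 = 85
HQ → S3 → N8 → U8 → X2 → Q6: 29+9+20+25+10 = 93
HQ → S3 → N8 → U8 → Q6 → X2: 29+9+20+15+10 = 83
HQ → S3 → X2 → N8 → Q6 → U8: 29+14+5+7+15 = 70
HQ → S3 → X2 → N8 → U8 → Q6: 29+14+5+20+15 = 83
HQ → S3 → X2 → Q6 → N8 → U8: 29+14+10+7+20 = 80
HQ → S3 → X2 → Q6 → U8 → N8: 29+14+10+15+20 = 88
HQ → S3 → X2 → U8 → N8 → Q6: 29+14+25+20+7 = 95
HQ → S3 → X2 → U8 → Q6 → N8: 29+14+25+15+7 = 90
HQ → S3 → Q6 → N8 → X2 → U8: 29+16+7+5+25 = 82
HQ → S3 → Q6 → N8 → U8 → X2: 29+16+7+20+25 = 97
… (106 more)
HQ → U8 → Q6 → X2 → N8 → S3: 14+15+10+5+9 = 53  ← best
The minimum is 53.
One shortest path: HQ → U8 → Q6 → X2 → N8 → S3.

Shortest open route: 53 km.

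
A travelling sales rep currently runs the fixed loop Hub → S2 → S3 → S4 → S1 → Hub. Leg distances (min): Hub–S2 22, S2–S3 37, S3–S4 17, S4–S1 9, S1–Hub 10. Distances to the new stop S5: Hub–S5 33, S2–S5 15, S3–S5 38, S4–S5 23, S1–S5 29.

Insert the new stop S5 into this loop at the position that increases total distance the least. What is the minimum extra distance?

Insertion cost between consecutive stops i–j is d(i,S5) + d(S5,j) − d(i,j):
  between Hub and S2: 33 + 15 − 22 = 26
  between S2 and S3: 15 + 38 − 37 = 16
  between S3 and S4: 38 + 23 − 17 = 44
  between S4 and S1: 23 + 29 − 9 = 43
  between S1 and Hub: 29 + 33 − 10 = 52
Cheapest insertion is between S2 and S3, adding 16.
New total = 95 + 16 = 111.

Minimum extra distance: 16 min, inserting S5 between S2 and S3.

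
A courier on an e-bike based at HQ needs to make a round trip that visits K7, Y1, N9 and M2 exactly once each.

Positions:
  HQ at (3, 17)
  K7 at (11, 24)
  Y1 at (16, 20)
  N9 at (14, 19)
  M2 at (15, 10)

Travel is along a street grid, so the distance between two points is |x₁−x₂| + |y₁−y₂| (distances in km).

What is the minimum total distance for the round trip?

Shortest round trip = 56 km.

There are 12 distinct closed tours to check (reversals are equivalent).
HQ→K7→Y1→N9→M2→HQ: 15+9+3+10+19 = 56
HQ→K7→Y1→M2→N9→HQ: 15+9+11+10+13 = 58
HQ→K7→N9→Y1→M2→HQ: 15+8+3+11+19 = 56
HQ→K7→N9→M2→Y1→HQ: 15+8+10+11+16 = 60
HQ→K7→M2→Y1→N9→HQ: 15+18+11+3+13 = 60
HQ→K7→M2→N9→Y1→HQ: 15+18+10+3+16 = 62
HQ→Y1→K7→N9→M2→HQ: 16+9+8+10+19 = 62
HQ→Y1→K7→M2→N9→HQ: 16+9+18+10+13 = 66
HQ→Y1→N9→K7→M2→HQ: 16+3+8+18+19 = 64
HQ→Y1→M2→K7→N9→HQ: 16+11+18+8+13 = 66
HQ→N9→K7→Y1→M2→HQ: 13+8+9+11+19 = 60
HQ→N9→Y1→K7→M2→HQ: 13+3+9+18+19 = 62
The minimum is 56.
One optimal route: HQ → K7 → Y1 → N9 → M2 → HQ (or its reverse).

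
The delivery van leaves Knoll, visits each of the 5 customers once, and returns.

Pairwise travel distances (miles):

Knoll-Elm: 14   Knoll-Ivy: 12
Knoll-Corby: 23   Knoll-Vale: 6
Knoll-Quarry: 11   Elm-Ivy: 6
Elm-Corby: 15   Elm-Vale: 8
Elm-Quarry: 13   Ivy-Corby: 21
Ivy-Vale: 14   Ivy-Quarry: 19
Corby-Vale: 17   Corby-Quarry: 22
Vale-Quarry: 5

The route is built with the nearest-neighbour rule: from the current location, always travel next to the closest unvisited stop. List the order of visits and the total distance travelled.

Total distance 74 miles via the nearest-neighbour route Knoll → Vale → Quarry → Elm → Ivy → Corby → Knoll.

At Knoll the remaining stops are Vale 6, Quarry 11, Ivy 12, Elm 14, Corby 23; go to Vale.
At Vale the remaining stops are Quarry 5, Elm 8, Ivy 14, Corby 17; go to Quarry.
At Quarry the remaining stops are Elm 13, Ivy 19, Corby 22; go to Elm.
At Elm the remaining stops are Ivy 6, Corby 15; go to Ivy.
At Ivy the remaining stops are Corby 21; go to Corby.
Return Corby→Knoll: 23.
Total = 6 + 5 + 13 + 6 + 21 + 23 = 74.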